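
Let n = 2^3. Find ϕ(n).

4

φ(8) = 8 · (1 − 1/2)
       = 8 · 1/2 = 4.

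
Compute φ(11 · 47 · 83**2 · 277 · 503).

433773059520

φ(496243100903) = 496243100903 · (1 − 1/11) · (1 − 1/47) · (1 − 1/83) · (1 − 1/277) · (1 − 1/503)
       = 496243100903 · 5226181440/5978832541 = 433773059520.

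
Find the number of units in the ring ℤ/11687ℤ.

10080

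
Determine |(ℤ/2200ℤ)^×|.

Prime factorization: 2200 = 2^3 × 5^2 × 11.
φ(2200) = 2200 · (1 − 1/2) · (1 − 1/5) · (1 − 1/11)
       = 2200 · 40/110 = 800.

800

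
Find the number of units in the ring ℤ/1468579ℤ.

First factor: 1468579 = 7^2 × 17 × 41 × 43.
φ(7^2) = 7^2 − 7^1 = 49 − 7 = 42.
φ(17) = 17 − 1 = 16.
φ(41) = 41 − 1 = 40.
φ(43) = 43 − 1 = 42.
φ(1468579) = 42 × 16 × 40 × 42 = 1128960.

1128960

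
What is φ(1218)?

Factor 1218: 1218 = 2 × 3 × 7 × 29.
φ(1218) = 1218 · (1 − 1/2) · (1 − 1/3) · (1 − 1/7) · (1 − 1/29)
       = 1218 · 336/1218 = 336.

336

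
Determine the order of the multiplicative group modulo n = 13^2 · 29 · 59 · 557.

φ(13^2) = 13^2 − 13^1 = 169 − 13 = 156.
φ(29) = 29 − 1 = 28.
φ(59) = 59 − 1 = 58.
φ(557) = 557 − 1 = 556.
Multiply: 156 · 28 · 58 · 556 = 140859264.

140859264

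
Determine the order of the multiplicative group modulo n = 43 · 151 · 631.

3969000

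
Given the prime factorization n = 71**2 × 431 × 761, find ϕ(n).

1624196000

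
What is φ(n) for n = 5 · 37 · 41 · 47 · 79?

20666880

φ(5) = 5 − 1 = 4.
φ(37) = 37 − 1 = 36.
φ(41) = 41 − 1 = 40.
φ(47) = 47 − 1 = 46.
φ(79) = 79 − 1 = 78.
Since φ is multiplicative, φ(28163105) = 4 · 36 · 40 · 46 · 78 = 20666880.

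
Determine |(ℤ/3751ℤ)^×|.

3300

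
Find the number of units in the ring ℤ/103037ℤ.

Factor 103037: 103037 = 11 · 17 · 19 · 29.
φ(11) = 11 − 1 = 10.
φ(17) = 17 − 1 = 16.
φ(19) = 19 − 1 = 18.
φ(29) = 29 − 1 = 28.
φ(103037) = 10 × 16 × 18 × 28 = 80640.

80640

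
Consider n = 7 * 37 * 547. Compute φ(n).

117936

φ(7) = 7 − 1 = 6.
φ(37) = 37 − 1 = 36.
φ(547) = 547 − 1 = 546.
φ(141673) = 6 × 36 × 546 = 117936.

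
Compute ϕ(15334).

First factor: 15334 = 2 × 11 × 17 × 41.
φ(2) = 2 − 1 = 1.
φ(11) = 11 − 1 = 10.
φ(17) = 17 − 1 = 16.
φ(41) = 41 − 1 = 40.
Multiply: 1 · 10 · 16 · 40 = 6400.

6400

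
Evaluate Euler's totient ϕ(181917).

107520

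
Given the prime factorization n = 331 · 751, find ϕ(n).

φ(248581) = 248581 · (1 − 1/331) · (1 − 1/751)
       = 248581 · 247500/248581 = 247500.

247500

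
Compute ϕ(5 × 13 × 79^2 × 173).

φ(70180045) = 70180045 · (1 − 1/5) · (1 − 1/13) · (1 − 1/79) · (1 − 1/173)
       = 70180045 · 643968/888355 = 50873472.

50873472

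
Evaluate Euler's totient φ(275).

200

First factor: 275 = 5^2 × 11.
φ(275) = 275 · (1 − 1/5) · (1 − 1/11)
       = 275 · 40/55 = 200.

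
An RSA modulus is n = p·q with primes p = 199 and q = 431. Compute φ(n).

85140

For distinct primes, φ(pq) = (p−1)(q−1) = 198 × 430 = 85140.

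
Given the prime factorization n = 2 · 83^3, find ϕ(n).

564898

φ(1143574) = 1143574 · (1 − 1/2) · (1 − 1/83)
       = 1143574 · 82/166 = 564898.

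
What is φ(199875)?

96000

Prime factorization: 199875 = 3 · 5**3 · 13 · 41.
φ(3) = 3 − 1 = 2.
φ(5^3) = 5^3 − 5^2 = 125 − 25 = 100.
φ(13) = 13 − 1 = 12.
φ(41) = 41 − 1 = 40.
Multiply: 2 · 100 · 12 · 40 = 96000.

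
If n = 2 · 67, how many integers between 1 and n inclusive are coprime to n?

66

φ(2) = 2 − 1 = 1.
φ(67) = 67 − 1 = 66.
Since φ is multiplicative, φ(134) = 1 · 66 = 66.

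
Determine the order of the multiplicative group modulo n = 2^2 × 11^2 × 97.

21120

φ(46948) = 46948 · (1 − 1/2) · (1 − 1/11) · (1 − 1/97)
       = 46948 · 960/2134 = 21120.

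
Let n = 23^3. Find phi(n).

11638

φ(23^3) = 23^3 − 23^2 = 12167 − 529 = 11638.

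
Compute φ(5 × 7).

24

φ(35) = 35 · (1 − 1/5) · (1 − 1/7)
       = 35 · 24/35 = 24.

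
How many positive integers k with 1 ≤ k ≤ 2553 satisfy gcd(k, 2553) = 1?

Prime factorization: 2553 = 3 × 23 × 37.
φ(3) = 3 − 1 = 2.
φ(23) = 23 − 1 = 22.
φ(37) = 37 − 1 = 36.
Multiply: 2 · 22 · 36 = 1584.

1584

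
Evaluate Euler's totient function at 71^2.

4970

φ(71^2) = 71^1·(71−1) = 71·70 = 4970.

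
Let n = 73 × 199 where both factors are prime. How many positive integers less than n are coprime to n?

14256

φ(14527) = 14527 · (1 − 1/73) · (1 − 1/199)
       = 14527 · 14256/14527 = 14256.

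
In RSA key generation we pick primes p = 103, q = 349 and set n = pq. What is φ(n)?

φ(n) = (p − 1)(q − 1) = (103−1)(349−1) = 102·348 = 35496.

35496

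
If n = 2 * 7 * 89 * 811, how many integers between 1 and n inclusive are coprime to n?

φ(1010506) = 1010506 · (1 − 1/2) · (1 − 1/7) · (1 − 1/89) · (1 − 1/811)
       = 1010506 · 427680/1010506 = 427680.

427680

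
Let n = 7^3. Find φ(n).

φ(7^3) = 7^2·(7−1) = 49·6 = 294.

294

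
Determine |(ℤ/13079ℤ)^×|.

13079 = 11 · 29 · 41.
φ(11) = 11 − 1 = 10.
φ(29) = 29 − 1 = 28.
φ(41) = 41 − 1 = 40.
Since φ is multiplicative, φ(13079) = 10 · 28 · 40 = 11200.

11200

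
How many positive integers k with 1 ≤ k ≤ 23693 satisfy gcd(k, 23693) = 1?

Prime factorization: 23693 = 19 · 29 · 43.
φ(23693) = 23693 · (1 − 1/19) · (1 − 1/29) · (1 − 1/43)
       = 23693 · 21168/23693 = 21168.

21168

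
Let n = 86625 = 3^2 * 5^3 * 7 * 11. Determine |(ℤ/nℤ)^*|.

36000

φ(3^2) = 3^2 − 3^1 = 9 − 3 = 6.
φ(5^3) = 5^2·(5−1) = 25·4 = 100.
φ(7) = 7 − 1 = 6.
φ(11) = 11 − 1 = 10.
Since φ is multiplicative, φ(86625) = 6 · 100 · 6 · 10 = 36000.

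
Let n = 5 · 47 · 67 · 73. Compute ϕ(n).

874368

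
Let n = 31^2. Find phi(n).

φ(961) = 961 · (1 − 1/31)
       = 961 · 30/31 = 930.

930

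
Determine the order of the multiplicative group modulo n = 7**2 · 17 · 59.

φ(49147) = 49147 · (1 − 1/7) · (1 − 1/17) · (1 − 1/59)
       = 49147 · 5568/7021 = 38976.

38976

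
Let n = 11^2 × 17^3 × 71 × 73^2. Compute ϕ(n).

187138828800

φ(11^2) = 11^1·(11−1) = 11·10 = 110.
φ(17^3) = 17^2·(17−1) = 289·16 = 4624.
φ(71) = 71 − 1 = 70.
φ(73^2) = 73^1·(73−1) = 73·72 = 5256.
Multiply: 110 · 4624 · 70 · 5256 = 187138828800.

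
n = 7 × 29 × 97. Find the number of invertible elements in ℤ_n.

16128

φ(7) = 7 − 1 = 6.
φ(29) = 29 − 1 = 28.
φ(97) = 97 − 1 = 96.
φ(19691) = 6 × 28 × 96 = 16128.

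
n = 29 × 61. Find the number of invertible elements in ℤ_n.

φ(1769) = 1769 · (1 − 1/29) · (1 − 1/61)
       = 1769 · 1680/1769 = 1680.

1680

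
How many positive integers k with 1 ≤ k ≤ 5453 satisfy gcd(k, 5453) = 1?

4320

Factor 5453: 5453 = 7 × 19 × 41.
φ(7) = 7 − 1 = 6.
φ(19) = 19 − 1 = 18.
φ(41) = 41 − 1 = 40.
φ(5453) = 6 × 18 × 40 = 4320.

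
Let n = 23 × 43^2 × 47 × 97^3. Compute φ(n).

φ(1824222499537) = 1824222499537 · (1 − 1/23) · (1 − 1/43) · (1 − 1/47) · (1 − 1/97)
       = 1824222499537 · 4080384/4508851 = 1650870321408.

1650870321408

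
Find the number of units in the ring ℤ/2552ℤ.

Factor 2552: 2552 = 2**3 * 11 * 29.
φ(2^3) = 2^2·(2−1) = 4·1 = 4.
φ(11) = 11 − 1 = 10.
φ(29) = 29 − 1 = 28.
φ(2552) = 4 × 10 × 28 = 1120.

1120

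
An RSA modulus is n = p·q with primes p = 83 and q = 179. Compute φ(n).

14596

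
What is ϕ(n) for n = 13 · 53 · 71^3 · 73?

15853743360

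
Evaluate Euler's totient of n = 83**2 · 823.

5594532

φ(83^2) = 83^2 − 83^1 = 6889 − 83 = 6806.
φ(823) = 823 − 1 = 822.
Multiply: 6806 · 822 = 5594532.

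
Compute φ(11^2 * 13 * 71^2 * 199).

1298959200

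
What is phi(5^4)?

φ(625) = 625 · (1 − 1/5)
       = 625 · 4/5 = 500.

500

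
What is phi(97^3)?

903264

φ(97^3) = 97^3 − 97^2 = 912673 − 9409 = 903264.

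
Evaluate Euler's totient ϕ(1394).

640

1394 = 2 · 17 · 41.
φ(2) = 2 − 1 = 1.
φ(17) = 17 − 1 = 16.
φ(41) = 41 − 1 = 40.
Multiply: 1 · 16 · 40 = 640.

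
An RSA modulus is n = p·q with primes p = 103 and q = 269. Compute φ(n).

φ(n) = (p − 1)(q − 1) = (103−1)(269−1) = 102·268 = 27336.

27336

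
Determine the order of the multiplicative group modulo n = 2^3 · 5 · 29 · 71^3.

158085760

φ(415176760) = 415176760 · (1 − 1/2) · (1 − 1/5) · (1 − 1/29) · (1 − 1/71)
       = 415176760 · 7840/20590 = 158085760.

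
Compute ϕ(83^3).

φ(571787) = 571787 · (1 − 1/83)
       = 571787 · 82/83 = 564898.

564898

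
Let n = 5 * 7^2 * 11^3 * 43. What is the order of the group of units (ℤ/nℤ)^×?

8537760

φ(5) = 5 − 1 = 4.
φ(7^2) = 7^1·(7−1) = 7·6 = 42.
φ(11^3) = 11^3 − 11^2 = 1331 − 121 = 1210.
φ(43) = 43 − 1 = 42.
φ(14022085) = 4 × 42 × 1210 × 42 = 8537760.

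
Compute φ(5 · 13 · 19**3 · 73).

22457088

φ(32545955) = 32545955 · (1 − 1/5) · (1 − 1/13) · (1 − 1/19) · (1 − 1/73)
       = 32545955 · 62208/90155 = 22457088.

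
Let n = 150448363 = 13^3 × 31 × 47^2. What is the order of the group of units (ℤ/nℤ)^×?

131536080

φ(13^3) = 13^2·(13−1) = 169·12 = 2028.
φ(31) = 31 − 1 = 30.
φ(47^2) = 47^1·(47−1) = 47·46 = 2162.
φ(150448363) = 2028 × 30 × 2162 = 131536080.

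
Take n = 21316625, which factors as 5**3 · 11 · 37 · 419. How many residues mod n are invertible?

15048000

φ(5^3) = 5^3 − 5^2 = 125 − 25 = 100.
φ(11) = 11 − 1 = 10.
φ(37) = 37 − 1 = 36.
φ(419) = 419 − 1 = 418.
φ(21316625) = 100 × 10 × 36 × 418 = 15048000.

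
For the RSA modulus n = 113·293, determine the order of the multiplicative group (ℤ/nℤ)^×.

32704

φ(pq) = (p−1)(q−1) = 112 · 292 = 32704.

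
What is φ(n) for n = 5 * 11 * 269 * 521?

φ(7708195) = 7708195 · (1 − 1/5) · (1 − 1/11) · (1 − 1/269) · (1 − 1/521)
       = 7708195 · 5574400/7708195 = 5574400.

5574400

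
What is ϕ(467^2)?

217622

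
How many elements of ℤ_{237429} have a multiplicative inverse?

142560

First factor: 237429 = 3**2 × 23 × 31 × 37.
φ(237429) = 237429 · (1 − 1/3) · (1 − 1/23) · (1 − 1/31) · (1 − 1/37)
       = 237429 · 47520/79143 = 142560.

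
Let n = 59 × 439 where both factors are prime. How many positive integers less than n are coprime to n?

25404

φ(pq) = (p−1)(q−1) = 58 · 438 = 25404.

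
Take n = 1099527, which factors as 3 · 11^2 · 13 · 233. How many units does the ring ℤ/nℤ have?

612480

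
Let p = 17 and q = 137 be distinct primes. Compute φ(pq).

2176

φ(pq) = (p−1)(q−1) = 16 · 136 = 2176.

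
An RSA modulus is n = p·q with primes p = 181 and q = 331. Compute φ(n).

59400

φ(59911) = 59911 · (1 − 1/181) · (1 − 1/331)
       = 59911 · 59400/59911 = 59400.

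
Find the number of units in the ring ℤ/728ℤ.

728 = 2^3 · 7 · 13.
φ(2^3) = 2^3 − 2^2 = 8 − 4 = 4.
φ(7) = 7 − 1 = 6.
φ(13) = 13 − 1 = 12.
Multiply: 4 · 6 · 12 = 288.

288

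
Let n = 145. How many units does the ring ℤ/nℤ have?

112

145 = 5 * 29.
φ(145) = 145 · (1 − 1/5) · (1 − 1/29)
       = 145 · 112/145 = 112.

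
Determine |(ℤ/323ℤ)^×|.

Prime factorization: 323 = 17 * 19.
φ(323) = 323 · (1 − 1/17) · (1 − 1/19)
       = 323 · 288/323 = 288.

288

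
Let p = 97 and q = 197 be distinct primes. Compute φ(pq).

φ(19109) = 19109 · (1 − 1/97) · (1 − 1/197)
       = 19109 · 18816/19109 = 18816.

18816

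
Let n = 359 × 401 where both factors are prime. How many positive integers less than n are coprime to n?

φ(pq) = (p−1)(q−1) = 358 · 400 = 143200.

143200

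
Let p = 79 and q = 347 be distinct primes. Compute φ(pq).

For distinct primes, φ(pq) = (p−1)(q−1) = 78 × 346 = 26988.

26988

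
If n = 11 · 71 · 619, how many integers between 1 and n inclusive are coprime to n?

φ(11) = 11 − 1 = 10.
φ(71) = 71 − 1 = 70.
φ(619) = 619 − 1 = 618.
φ(483439) = 10 × 70 × 618 = 432600.

432600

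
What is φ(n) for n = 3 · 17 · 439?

14016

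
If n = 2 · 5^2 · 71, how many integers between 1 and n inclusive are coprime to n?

φ(3550) = 3550 · (1 − 1/2) · (1 − 1/5) · (1 − 1/71)
       = 3550 · 280/710 = 1400.

1400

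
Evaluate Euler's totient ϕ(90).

90 = 2 · 3**2 · 5.
φ(2) = 2 − 1 = 1.
φ(3^2) = 3^1·(3−1) = 3·2 = 6.
φ(5) = 5 − 1 = 4.
φ(90) = 1 × 6 × 4 = 24.

24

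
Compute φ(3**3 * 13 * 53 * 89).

988416

φ(3^3) = 3^3 − 3^2 = 27 − 9 = 18.
φ(13) = 13 − 1 = 12.
φ(53) = 53 − 1 = 52.
φ(89) = 89 − 1 = 88.
Since φ is multiplicative, φ(1655667) = 18 · 12 · 52 · 88 = 988416.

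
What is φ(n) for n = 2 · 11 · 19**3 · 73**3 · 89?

φ(5224467966674) = 5224467966674 · (1 − 1/2) · (1 − 1/11) · (1 − 1/19) · (1 − 1/73) · (1 − 1/89)
       = 5224467966674 · 1140480/2715746 = 2194020069120.

2194020069120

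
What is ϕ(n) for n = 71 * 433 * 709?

φ(71) = 71 − 1 = 70.
φ(433) = 433 − 1 = 432.
φ(709) = 709 − 1 = 708.
Since φ is multiplicative, φ(21796787) = 70 · 432 · 708 = 21409920.

21409920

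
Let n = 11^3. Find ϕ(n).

φ(1331) = 1331 · (1 − 1/11)
       = 1331 · 10/11 = 1210.

1210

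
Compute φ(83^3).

φ(83^3) = 83^3 − 83^2 = 571787 − 6889 = 564898.

564898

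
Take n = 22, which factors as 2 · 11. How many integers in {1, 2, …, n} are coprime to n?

φ(2) = 2 − 1 = 1.
φ(11) = 11 − 1 = 10.
φ(22) = 1 × 10 = 10.

10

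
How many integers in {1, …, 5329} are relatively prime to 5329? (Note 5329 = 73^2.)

φ(73^2) = 73^2 − 73^1 = 5329 − 73 = 5256.

5256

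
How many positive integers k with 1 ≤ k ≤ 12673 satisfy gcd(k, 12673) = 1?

Prime factorization: 12673 = 19 * 23 * 29.
φ(12673) = 12673 · (1 − 1/19) · (1 − 1/23) · (1 − 1/29)
       = 12673 · 11088/12673 = 11088.

11088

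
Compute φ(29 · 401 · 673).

φ(7826317) = 7826317 · (1 − 1/29) · (1 − 1/401) · (1 − 1/673)
       = 7826317 · 7526400/7826317 = 7526400.

7526400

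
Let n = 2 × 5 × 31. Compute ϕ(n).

120

φ(2) = 2 − 1 = 1.
φ(5) = 5 − 1 = 4.
φ(31) = 31 − 1 = 30.
Multiply: 1 · 4 · 30 = 120.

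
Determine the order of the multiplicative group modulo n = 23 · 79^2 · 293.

39584688

φ(42058099) = 42058099 · (1 − 1/23) · (1 − 1/79) · (1 − 1/293)
       = 42058099 · 501072/532381 = 39584688.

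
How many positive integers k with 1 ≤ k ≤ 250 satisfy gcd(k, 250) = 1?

First factor: 250 = 2 · 5**3.
φ(2) = 2 − 1 = 1.
φ(5^3) = 5^3 − 5^2 = 125 − 25 = 100.
Multiply: 1 · 100 = 100.

100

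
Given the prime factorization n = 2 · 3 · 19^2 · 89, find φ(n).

60192

φ(2) = 2 − 1 = 1.
φ(3) = 3 − 1 = 2.
φ(19^2) = 19^1·(19−1) = 19·18 = 342.
φ(89) = 89 − 1 = 88.
φ(192774) = 1 × 2 × 342 × 88 = 60192.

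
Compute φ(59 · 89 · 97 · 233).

φ(59) = 59 − 1 = 58.
φ(89) = 89 − 1 = 88.
φ(97) = 97 − 1 = 96.
φ(233) = 233 − 1 = 232.
φ(118677851) = 58 × 88 × 96 × 232 = 113676288.

113676288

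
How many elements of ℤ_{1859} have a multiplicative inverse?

Factor 1859: 1859 = 11 * 13^2.
φ(11) = 11 − 1 = 10.
φ(13^2) = 13^2 − 13^1 = 169 − 13 = 156.
Multiply: 10 · 156 = 1560.

1560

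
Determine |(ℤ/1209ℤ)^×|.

1209 = 3 × 13 × 31.
φ(1209) = 1209 · (1 − 1/3) · (1 − 1/13) · (1 − 1/31)
       = 1209 · 720/1209 = 720.

720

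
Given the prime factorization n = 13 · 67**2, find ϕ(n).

53064

φ(13) = 13 − 1 = 12.
φ(67^2) = 67^2 − 67^1 = 4489 − 67 = 4422.
Since φ is multiplicative, φ(58357) = 12 · 4422 = 53064.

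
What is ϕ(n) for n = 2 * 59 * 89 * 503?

2562208

φ(2) = 2 − 1 = 1.
φ(59) = 59 − 1 = 58.
φ(89) = 89 − 1 = 88.
φ(503) = 503 − 1 = 502.
Since φ is multiplicative, φ(5282506) = 1 · 58 · 88 · 502 = 2562208.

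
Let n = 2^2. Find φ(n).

2

φ(4) = 4 · (1 − 1/2)
       = 4 · 1/2 = 2.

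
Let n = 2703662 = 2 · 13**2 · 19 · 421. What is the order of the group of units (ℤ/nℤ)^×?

φ(2) = 2 − 1 = 1.
φ(13^2) = 13^1·(13−1) = 13·12 = 156.
φ(19) = 19 − 1 = 18.
φ(421) = 421 − 1 = 420.
φ(2703662) = 1 × 156 × 18 × 420 = 1179360.

1179360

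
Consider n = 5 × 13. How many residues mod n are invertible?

48

φ(5) = 5 − 1 = 4.
φ(13) = 13 − 1 = 12.
Since φ is multiplicative, φ(65) = 4 · 12 = 48.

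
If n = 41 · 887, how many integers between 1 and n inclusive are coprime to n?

φ(41) = 41 − 1 = 40.
φ(887) = 887 − 1 = 886.
Multiply: 40 · 886 = 35440.

35440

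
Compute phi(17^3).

φ(4913) = 4913 · (1 − 1/17)
       = 4913 · 16/17 = 4624.

4624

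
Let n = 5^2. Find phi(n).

20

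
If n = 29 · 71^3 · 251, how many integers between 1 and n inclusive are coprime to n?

φ(29) = 29 − 1 = 28.
φ(71^3) = 71^3 − 71^2 = 357911 − 5041 = 352870.
φ(251) = 251 − 1 = 250.
φ(2605234169) = 28 × 352870 × 250 = 2470090000.

2470090000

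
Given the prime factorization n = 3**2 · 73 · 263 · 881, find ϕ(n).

φ(3^2) = 3^2 − 3^1 = 9 − 3 = 6.
φ(73) = 73 − 1 = 72.
φ(263) = 263 − 1 = 262.
φ(881) = 881 − 1 = 880.
Multiply: 6 · 72 · 262 · 880 = 99601920.

99601920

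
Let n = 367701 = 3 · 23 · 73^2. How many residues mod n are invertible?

231264

φ(367701) = 367701 · (1 − 1/3) · (1 − 1/23) · (1 − 1/73)
       = 367701 · 3168/5037 = 231264.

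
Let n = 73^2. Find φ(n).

5256

φ(73^2) = 73^1·(73−1) = 73·72 = 5256.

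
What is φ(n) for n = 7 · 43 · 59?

φ(17759) = 17759 · (1 − 1/7) · (1 − 1/43) · (1 − 1/59)
       = 17759 · 14616/17759 = 14616.

14616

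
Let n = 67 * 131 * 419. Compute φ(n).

3586440

φ(3677563) = 3677563 · (1 − 1/67) · (1 − 1/131) · (1 − 1/419)
       = 3677563 · 3586440/3677563 = 3586440.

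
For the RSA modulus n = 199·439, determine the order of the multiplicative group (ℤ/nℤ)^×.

86724

φ(199) = 199 − 1 = 198.
φ(439) = 439 − 1 = 438.
Since φ is multiplicative, φ(87361) = 198 · 438 = 86724.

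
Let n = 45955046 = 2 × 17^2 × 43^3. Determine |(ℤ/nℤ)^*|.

21122976

φ(45955046) = 45955046 · (1 − 1/2) · (1 − 1/17) · (1 − 1/43)
       = 45955046 · 672/1462 = 21122976.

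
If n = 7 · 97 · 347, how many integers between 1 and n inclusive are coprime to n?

φ(7) = 7 − 1 = 6.
φ(97) = 97 − 1 = 96.
φ(347) = 347 − 1 = 346.
Since φ is multiplicative, φ(235613) = 6 · 96 · 346 = 199296.

199296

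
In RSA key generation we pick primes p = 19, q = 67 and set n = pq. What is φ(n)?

For distinct primes, φ(pq) = (p−1)(q−1) = 18 × 66 = 1188.

1188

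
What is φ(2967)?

1848

2967 = 3 · 23 · 43.
φ(2967) = 2967 · (1 − 1/3) · (1 − 1/23) · (1 − 1/43)
       = 2967 · 1848/2967 = 1848.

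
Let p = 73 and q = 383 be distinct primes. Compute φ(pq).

For distinct primes, φ(pq) = (p−1)(q−1) = 72 × 382 = 27504.

27504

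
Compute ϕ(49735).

First factor: 49735 = 5 * 7^3 * 29.
φ(5) = 5 − 1 = 4.
φ(7^3) = 7^2·(7−1) = 49·6 = 294.
φ(29) = 29 − 1 = 28.
Multiply: 4 · 294 · 28 = 32928.

32928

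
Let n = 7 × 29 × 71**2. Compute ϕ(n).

φ(7) = 7 − 1 = 6.
φ(29) = 29 − 1 = 28.
φ(71^2) = 71^1·(71−1) = 71·70 = 4970.
Multiply: 6 · 28 · 4970 = 834960.

834960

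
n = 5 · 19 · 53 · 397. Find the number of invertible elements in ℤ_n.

1482624

φ(5) = 5 − 1 = 4.
φ(19) = 19 − 1 = 18.
φ(53) = 53 − 1 = 52.
φ(397) = 397 − 1 = 396.
φ(1998895) = 4 × 18 × 52 × 396 = 1482624.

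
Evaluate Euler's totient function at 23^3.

11638

φ(23^3) = 23^2·(23−1) = 529·22 = 11638.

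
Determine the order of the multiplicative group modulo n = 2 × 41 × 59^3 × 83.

662225440

φ(1397809474) = 1397809474 · (1 − 1/2) · (1 − 1/41) · (1 − 1/59) · (1 − 1/83)
       = 1397809474 · 190240/401554 = 662225440.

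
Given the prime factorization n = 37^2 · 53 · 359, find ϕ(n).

24796512

φ(26047963) = 26047963 · (1 − 1/37) · (1 − 1/53) · (1 − 1/359)
       = 26047963 · 670176/703999 = 24796512.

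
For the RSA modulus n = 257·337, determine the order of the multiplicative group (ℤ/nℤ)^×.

For distinct primes, φ(pq) = (p−1)(q−1) = 256 × 336 = 86016.

86016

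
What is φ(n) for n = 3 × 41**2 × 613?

2007360

φ(3) = 3 − 1 = 2.
φ(41^2) = 41^2 − 41^1 = 1681 − 41 = 1640.
φ(613) = 613 − 1 = 612.
Multiply: 2 · 1640 · 612 = 2007360.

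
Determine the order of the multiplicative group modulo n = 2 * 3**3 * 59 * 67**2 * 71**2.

22944342960

φ(72096150114) = 72096150114 · (1 − 1/2) · (1 − 1/3) · (1 − 1/59) · (1 − 1/67) · (1 − 1/71)
       = 72096150114 · 535920/1683978 = 22944342960.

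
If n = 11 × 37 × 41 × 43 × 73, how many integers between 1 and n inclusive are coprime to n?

43545600

φ(11) = 11 − 1 = 10.
φ(37) = 37 − 1 = 36.
φ(41) = 41 − 1 = 40.
φ(43) = 43 − 1 = 42.
φ(73) = 73 − 1 = 72.
Since φ is multiplicative, φ(52380493) = 10 · 36 · 40 · 42 · 72 = 43545600.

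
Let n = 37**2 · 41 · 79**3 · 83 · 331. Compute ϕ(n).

φ(760281923629663) = 760281923629663 · (1 − 1/37) · (1 − 1/41) · (1 − 1/79) · (1 − 1/83) · (1 − 1/331)
       = 760281923629663 · 3039379200/3292446739 = 701844326726400.

701844326726400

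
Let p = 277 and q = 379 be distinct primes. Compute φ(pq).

φ(277) = 277 − 1 = 276.
φ(379) = 379 − 1 = 378.
Since φ is multiplicative, φ(104983) = 276 · 378 = 104328.

104328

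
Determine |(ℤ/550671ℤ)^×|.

316800

First factor: 550671 = 3 × 11^2 × 37 × 41.
φ(3) = 3 − 1 = 2.
φ(11^2) = 11^2 − 11^1 = 121 − 11 = 110.
φ(37) = 37 − 1 = 36.
φ(41) = 41 − 1 = 40.
Multiply: 2 · 110 · 36 · 40 = 316800.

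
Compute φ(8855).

5280

First factor: 8855 = 5 · 7 · 11 · 23.
φ(8855) = 8855 · (1 − 1/5) · (1 − 1/7) · (1 − 1/11) · (1 − 1/23)
       = 8855 · 5280/8855 = 5280.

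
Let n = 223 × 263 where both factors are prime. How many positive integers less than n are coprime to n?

58164

For distinct primes, φ(pq) = (p−1)(q−1) = 222 × 262 = 58164.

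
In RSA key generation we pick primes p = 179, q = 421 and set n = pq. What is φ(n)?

For distinct primes, φ(pq) = (p−1)(q−1) = 178 × 420 = 74760.

74760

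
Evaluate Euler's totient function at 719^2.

φ(516961) = 516961 · (1 − 1/719)
       = 516961 · 718/719 = 516242.

516242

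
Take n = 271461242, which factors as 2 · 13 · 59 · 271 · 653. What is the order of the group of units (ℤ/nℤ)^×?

φ(271461242) = 271461242 · (1 − 1/2) · (1 − 1/13) · (1 − 1/59) · (1 − 1/271) · (1 − 1/653)
       = 271461242 · 122523840/271461242 = 122523840.

122523840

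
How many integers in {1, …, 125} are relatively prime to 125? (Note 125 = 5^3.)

100

φ(5^3) = 5^2·(5−1) = 25·4 = 100.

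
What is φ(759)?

Prime factorization: 759 = 3 · 11 · 23.
φ(3) = 3 − 1 = 2.
φ(11) = 11 − 1 = 10.
φ(23) = 23 − 1 = 22.
φ(759) = 2 × 10 × 22 = 440.

440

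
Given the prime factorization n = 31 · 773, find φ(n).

φ(31) = 31 − 1 = 30.
φ(773) = 773 − 1 = 772.
φ(23963) = 30 × 772 = 23160.

23160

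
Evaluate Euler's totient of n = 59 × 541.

31320

φ(31919) = 31919 · (1 − 1/59) · (1 − 1/541)
       = 31919 · 31320/31919 = 31320.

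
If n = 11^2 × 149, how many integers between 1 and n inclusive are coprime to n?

φ(18029) = 18029 · (1 − 1/11) · (1 − 1/149)
       = 18029 · 1480/1639 = 16280.

16280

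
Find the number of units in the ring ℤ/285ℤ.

144

Factor 285: 285 = 3 · 5 · 19.
φ(285) = 285 · (1 − 1/3) · (1 − 1/5) · (1 − 1/19)
       = 285 · 144/285 = 144.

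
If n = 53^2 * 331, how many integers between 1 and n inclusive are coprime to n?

909480

φ(53^2) = 53^1·(53−1) = 53·52 = 2756.
φ(331) = 331 − 1 = 330.
Since φ is multiplicative, φ(929779) = 2756 · 330 = 909480.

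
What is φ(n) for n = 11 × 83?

φ(11) = 11 − 1 = 10.
φ(83) = 83 − 1 = 82.
φ(913) = 10 × 82 = 820.

820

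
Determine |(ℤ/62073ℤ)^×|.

35640

Prime factorization: 62073 = 3^3 · 11^2 · 19.
φ(3^3) = 3^3 − 3^2 = 27 − 9 = 18.
φ(11^2) = 11^2 − 11^1 = 121 − 11 = 110.
φ(19) = 19 − 1 = 18.
Since φ is multiplicative, φ(62073) = 18 · 110 · 18 = 35640.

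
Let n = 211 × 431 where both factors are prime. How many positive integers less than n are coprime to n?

For distinct primes, φ(pq) = (p−1)(q−1) = 210 × 430 = 90300.

90300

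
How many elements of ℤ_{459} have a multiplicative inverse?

288

Factor 459: 459 = 3^3 × 17.
φ(3^3) = 3^2·(3−1) = 9·2 = 18.
φ(17) = 17 − 1 = 16.
Since φ is multiplicative, φ(459) = 18 · 16 = 288.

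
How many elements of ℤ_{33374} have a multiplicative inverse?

First factor: 33374 = 2 · 11 · 37 · 41.
φ(2) = 2 − 1 = 1.
φ(11) = 11 − 1 = 10.
φ(37) = 37 − 1 = 36.
φ(41) = 41 − 1 = 40.
Since φ is multiplicative, φ(33374) = 1 · 10 · 36 · 40 = 14400.

14400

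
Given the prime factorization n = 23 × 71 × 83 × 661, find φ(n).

φ(23) = 23 − 1 = 22.
φ(71) = 71 − 1 = 70.
φ(83) = 83 − 1 = 82.
φ(661) = 661 − 1 = 660.
φ(89591279) = 22 × 70 × 82 × 660 = 83344800.

83344800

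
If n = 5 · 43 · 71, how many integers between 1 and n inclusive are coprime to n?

11760

φ(15265) = 15265 · (1 − 1/5) · (1 − 1/43) · (1 − 1/71)
       = 15265 · 11760/15265 = 11760.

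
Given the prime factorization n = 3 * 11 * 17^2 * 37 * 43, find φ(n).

φ(15173367) = 15173367 · (1 − 1/3) · (1 − 1/11) · (1 − 1/17) · (1 − 1/37) · (1 − 1/43)
       = 15173367 · 483840/892551 = 8225280.

8225280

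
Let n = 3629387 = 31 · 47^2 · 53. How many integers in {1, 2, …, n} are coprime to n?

3372720

φ(3629387) = 3629387 · (1 − 1/31) · (1 − 1/47) · (1 − 1/53)
       = 3629387 · 71760/77221 = 3372720.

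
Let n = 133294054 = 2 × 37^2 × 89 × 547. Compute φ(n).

63999936

φ(133294054) = 133294054 · (1 − 1/2) · (1 − 1/37) · (1 − 1/89) · (1 − 1/547)
       = 133294054 · 1729728/3602542 = 63999936.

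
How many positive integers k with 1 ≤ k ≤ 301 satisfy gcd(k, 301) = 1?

First factor: 301 = 7 · 43.
φ(7) = 7 − 1 = 6.
φ(43) = 43 − 1 = 42.
Since φ is multiplicative, φ(301) = 6 · 42 = 252.

252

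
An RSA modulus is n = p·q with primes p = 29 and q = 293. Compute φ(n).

φ(29) = 29 − 1 = 28.
φ(293) = 293 − 1 = 292.
φ(8497) = 28 × 292 = 8176.

8176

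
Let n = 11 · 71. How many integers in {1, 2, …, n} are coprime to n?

φ(11) = 11 − 1 = 10.
φ(71) = 71 − 1 = 70.
Since φ is multiplicative, φ(781) = 10 · 70 = 700.

700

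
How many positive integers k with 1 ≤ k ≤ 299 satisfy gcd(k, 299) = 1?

299 = 13 · 23.
φ(13) = 13 − 1 = 12.
φ(23) = 23 − 1 = 22.
Since φ is multiplicative, φ(299) = 12 · 22 = 264.

264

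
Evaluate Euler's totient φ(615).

First factor: 615 = 3 * 5 * 41.
φ(3) = 3 − 1 = 2.
φ(5) = 5 − 1 = 4.
φ(41) = 41 − 1 = 40.
Multiply: 2 · 4 · 40 = 320.

320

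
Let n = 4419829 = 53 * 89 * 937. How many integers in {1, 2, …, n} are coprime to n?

4283136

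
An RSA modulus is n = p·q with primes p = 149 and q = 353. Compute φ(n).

52096

φ(52597) = 52597 · (1 − 1/149) · (1 − 1/353)
       = 52597 · 52096/52597 = 52096.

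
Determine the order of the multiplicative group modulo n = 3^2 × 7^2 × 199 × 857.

42710976

φ(75209463) = 75209463 · (1 − 1/3) · (1 − 1/7) · (1 − 1/199) · (1 − 1/857)
       = 75209463 · 2033856/3581403 = 42710976.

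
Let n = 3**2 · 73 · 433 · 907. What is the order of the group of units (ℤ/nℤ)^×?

169081344

φ(258024267) = 258024267 · (1 − 1/3) · (1 − 1/73) · (1 − 1/433) · (1 − 1/907)
       = 258024267 · 56360448/86008089 = 169081344.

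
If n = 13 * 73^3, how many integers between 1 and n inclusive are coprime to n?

φ(13) = 13 − 1 = 12.
φ(73^3) = 73^2·(73−1) = 5329·72 = 383688.
φ(5057221) = 12 × 383688 = 4604256.

4604256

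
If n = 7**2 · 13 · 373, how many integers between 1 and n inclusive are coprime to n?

187488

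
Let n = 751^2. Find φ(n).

563250

φ(751^2) = 751^2 − 751^1 = 564001 − 751 = 563250.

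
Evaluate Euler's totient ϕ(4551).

2880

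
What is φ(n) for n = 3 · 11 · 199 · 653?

2581920

φ(3) = 3 − 1 = 2.
φ(11) = 11 − 1 = 10.
φ(199) = 199 − 1 = 198.
φ(653) = 653 − 1 = 652.
φ(4288251) = 2 × 10 × 198 × 652 = 2581920.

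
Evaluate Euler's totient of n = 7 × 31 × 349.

62640

φ(75733) = 75733 · (1 − 1/7) · (1 − 1/31) · (1 − 1/349)
       = 75733 · 62640/75733 = 62640.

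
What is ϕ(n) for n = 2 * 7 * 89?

528

φ(2) = 2 − 1 = 1.
φ(7) = 7 − 1 = 6.
φ(89) = 89 − 1 = 88.
φ(1246) = 1 × 6 × 88 = 528.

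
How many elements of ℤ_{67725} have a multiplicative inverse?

67725 = 3**2 · 5**2 · 7 · 43.
φ(3^2) = 3^2 − 3^1 = 9 − 3 = 6.
φ(5^2) = 5^1·(5−1) = 5·4 = 20.
φ(7) = 7 − 1 = 6.
φ(43) = 43 − 1 = 42.
Since φ is multiplicative, φ(67725) = 6 · 20 · 6 · 42 = 30240.

30240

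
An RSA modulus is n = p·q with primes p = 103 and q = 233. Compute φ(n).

For distinct primes, φ(pq) = (p−1)(q−1) = 102 × 232 = 23664.

23664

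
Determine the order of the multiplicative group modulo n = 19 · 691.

12420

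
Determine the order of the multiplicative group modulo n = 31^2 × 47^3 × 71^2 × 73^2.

2468585884766400

φ(2680275145727567) = 2680275145727567 · (1 − 1/31) · (1 − 1/47) · (1 − 1/71) · (1 − 1/73)
       = 2680275145727567 · 6955200/7551631 = 2468585884766400.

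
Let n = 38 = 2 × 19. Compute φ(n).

18

φ(38) = 38 · (1 − 1/2) · (1 − 1/19)
       = 38 · 18/38 = 18.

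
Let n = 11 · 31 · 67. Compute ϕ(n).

19800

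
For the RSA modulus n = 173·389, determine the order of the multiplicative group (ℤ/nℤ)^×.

66736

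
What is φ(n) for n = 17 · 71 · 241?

φ(17) = 17 − 1 = 16.
φ(71) = 71 − 1 = 70.
φ(241) = 241 − 1 = 240.
φ(290887) = 16 × 70 × 240 = 268800.

268800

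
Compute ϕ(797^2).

φ(635209) = 635209 · (1 − 1/797)
       = 635209 · 796/797 = 634412.

634412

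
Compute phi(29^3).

φ(29^3) = 29^2·(29−1) = 841·28 = 23548.

23548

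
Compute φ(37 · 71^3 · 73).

φ(37) = 37 − 1 = 36.
φ(71^3) = 71^3 − 71^2 = 357911 − 5041 = 352870.
φ(73) = 73 − 1 = 72.
φ(966717611) = 36 × 352870 × 72 = 914639040.

914639040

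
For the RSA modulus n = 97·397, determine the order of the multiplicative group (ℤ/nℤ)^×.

38016

φ(38509) = 38509 · (1 − 1/97) · (1 − 1/397)
       = 38509 · 38016/38509 = 38016.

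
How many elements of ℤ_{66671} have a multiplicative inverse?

55440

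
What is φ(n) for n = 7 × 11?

60

φ(77) = 77 · (1 − 1/7) · (1 − 1/11)
       = 77 · 60/77 = 60.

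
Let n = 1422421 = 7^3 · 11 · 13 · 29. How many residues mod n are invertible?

987840

φ(7^3) = 7^3 − 7^2 = 343 − 49 = 294.
φ(11) = 11 − 1 = 10.
φ(13) = 13 − 1 = 12.
φ(29) = 29 − 1 = 28.
Since φ is multiplicative, φ(1422421) = 294 · 10 · 12 · 28 = 987840.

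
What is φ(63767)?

Factor 63767: 63767 = 11**2 * 17 * 31.
φ(63767) = 63767 · (1 − 1/11) · (1 − 1/17) · (1 − 1/31)
       = 63767 · 4800/5797 = 52800.

52800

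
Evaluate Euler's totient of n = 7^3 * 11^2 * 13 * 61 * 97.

2235340800

φ(7^3) = 7^3 − 7^2 = 343 − 49 = 294.
φ(11^2) = 11^1·(11−1) = 11·10 = 110.
φ(13) = 13 − 1 = 12.
φ(61) = 61 − 1 = 60.
φ(97) = 97 − 1 = 96.
Since φ is multiplicative, φ(3192452263) = 294 · 110 · 12 · 60 · 96 = 2235340800.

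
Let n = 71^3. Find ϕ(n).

352870

φ(357911) = 357911 · (1 − 1/71)
       = 357911 · 70/71 = 352870.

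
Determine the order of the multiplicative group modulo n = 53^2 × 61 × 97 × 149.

2349434880

φ(53^2) = 53^2 − 53^1 = 2809 − 53 = 2756.
φ(61) = 61 − 1 = 60.
φ(97) = 97 − 1 = 96.
φ(149) = 149 − 1 = 148.
Multiply: 2756 · 60 · 96 · 148 = 2349434880.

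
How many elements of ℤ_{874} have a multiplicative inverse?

396

874 = 2 × 19 × 23.
φ(874) = 874 · (1 − 1/2) · (1 − 1/19) · (1 − 1/23)
       = 874 · 396/874 = 396.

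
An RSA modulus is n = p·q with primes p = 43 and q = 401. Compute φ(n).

φ(n) = (p − 1)(q − 1) = (43−1)(401−1) = 42·400 = 16800.

16800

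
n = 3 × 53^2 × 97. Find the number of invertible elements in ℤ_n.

529152

φ(3) = 3 − 1 = 2.
φ(53^2) = 53^2 − 53^1 = 2809 − 53 = 2756.
φ(97) = 97 − 1 = 96.
Since φ is multiplicative, φ(817419) = 2 · 2756 · 96 = 529152.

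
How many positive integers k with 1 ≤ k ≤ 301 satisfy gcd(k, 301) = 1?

First factor: 301 = 7 · 43.
φ(301) = 301 · (1 − 1/7) · (1 − 1/43)
       = 301 · 252/301 = 252.

252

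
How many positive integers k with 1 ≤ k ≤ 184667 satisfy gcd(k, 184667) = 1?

First factor: 184667 = 7 * 23 * 31 * 37.
φ(184667) = 184667 · (1 − 1/7) · (1 − 1/23) · (1 − 1/31) · (1 − 1/37)
       = 184667 · 142560/184667 = 142560.

142560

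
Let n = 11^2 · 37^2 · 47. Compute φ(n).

6739920

φ(7785503) = 7785503 · (1 − 1/11) · (1 − 1/37) · (1 − 1/47)
       = 7785503 · 16560/19129 = 6739920.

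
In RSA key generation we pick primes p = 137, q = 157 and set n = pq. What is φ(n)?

21216

φ(21509) = 21509 · (1 − 1/137) · (1 − 1/157)
       = 21509 · 21216/21509 = 21216.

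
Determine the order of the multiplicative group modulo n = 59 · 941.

φ(55519) = 55519 · (1 − 1/59) · (1 − 1/941)
       = 55519 · 54520/55519 = 54520.

54520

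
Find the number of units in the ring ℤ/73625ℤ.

Factor 73625: 73625 = 5^3 · 19 · 31.
φ(73625) = 73625 · (1 − 1/5) · (1 − 1/19) · (1 − 1/31)
       = 73625 · 2160/2945 = 54000.

54000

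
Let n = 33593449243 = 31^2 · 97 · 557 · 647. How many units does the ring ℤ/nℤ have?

φ(31^2) = 31^1·(31−1) = 31·30 = 930.
φ(97) = 97 − 1 = 96.
φ(557) = 557 − 1 = 556.
φ(647) = 647 − 1 = 646.
Multiply: 930 · 96 · 556 · 646 = 32067233280.

32067233280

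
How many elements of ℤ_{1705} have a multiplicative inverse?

1705 = 5 · 11 · 31.
φ(5) = 5 − 1 = 4.
φ(11) = 11 − 1 = 10.
φ(31) = 31 − 1 = 30.
Since φ is multiplicative, φ(1705) = 4 · 10 · 30 = 1200.

1200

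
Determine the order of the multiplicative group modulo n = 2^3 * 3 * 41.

φ(2^3) = 2^3 − 2^2 = 8 − 4 = 4.
φ(3) = 3 − 1 = 2.
φ(41) = 41 − 1 = 40.
φ(984) = 4 × 2 × 40 = 320.

320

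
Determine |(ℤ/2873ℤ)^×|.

2496

Prime factorization: 2873 = 13^2 · 17.
φ(2873) = 2873 · (1 − 1/13) · (1 − 1/17)
       = 2873 · 192/221 = 2496.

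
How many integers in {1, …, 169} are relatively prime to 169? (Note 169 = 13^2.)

φ(13^2) = 13^1·(13−1) = 13·12 = 156.

156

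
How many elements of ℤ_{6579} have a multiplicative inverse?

6579 = 3^2 · 17 · 43.
φ(6579) = 6579 · (1 − 1/3) · (1 − 1/17) · (1 − 1/43)
       = 6579 · 1344/2193 = 4032.

4032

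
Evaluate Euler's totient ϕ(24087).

12960

Factor 24087: 24087 = 3 · 7 · 31 · 37.
φ(24087) = 24087 · (1 − 1/3) · (1 − 1/7) · (1 − 1/31) · (1 − 1/37)
       = 24087 · 12960/24087 = 12960.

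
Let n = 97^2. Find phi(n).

9312

φ(9409) = 9409 · (1 − 1/97)
       = 9409 · 96/97 = 9312.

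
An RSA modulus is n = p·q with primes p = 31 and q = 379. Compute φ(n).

11340

φ(31) = 31 − 1 = 30.
φ(379) = 379 − 1 = 378.
Multiply: 30 · 378 = 11340.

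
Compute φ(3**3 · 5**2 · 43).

φ(29025) = 29025 · (1 − 1/3) · (1 − 1/5) · (1 − 1/43)
       = 29025 · 336/645 = 15120.

15120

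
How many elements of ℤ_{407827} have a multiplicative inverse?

329280

First factor: 407827 = 7^3 × 29 × 41.
φ(407827) = 407827 · (1 − 1/7) · (1 − 1/29) · (1 − 1/41)
       = 407827 · 6720/8323 = 329280.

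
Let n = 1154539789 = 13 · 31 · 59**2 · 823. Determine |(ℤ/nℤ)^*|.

1012638240

φ(1154539789) = 1154539789 · (1 − 1/13) · (1 − 1/31) · (1 − 1/59) · (1 − 1/823)
       = 1154539789 · 17163360/19568471 = 1012638240.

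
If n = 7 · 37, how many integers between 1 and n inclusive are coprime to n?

φ(7) = 7 − 1 = 6.
φ(37) = 37 − 1 = 36.
Since φ is multiplicative, φ(259) = 6 · 36 = 216.

216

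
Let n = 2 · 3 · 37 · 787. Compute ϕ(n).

56592

φ(2) = 2 − 1 = 1.
φ(3) = 3 − 1 = 2.
φ(37) = 37 − 1 = 36.
φ(787) = 787 − 1 = 786.
φ(174714) = 1 × 2 × 36 × 786 = 56592.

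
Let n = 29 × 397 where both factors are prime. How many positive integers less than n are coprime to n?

11088

φ(pq) = (p−1)(q−1) = 28 · 396 = 11088.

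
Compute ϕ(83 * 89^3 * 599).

34180445728

φ(83) = 83 − 1 = 82.
φ(89^3) = 89^2·(89−1) = 7921·88 = 697048.
φ(599) = 599 − 1 = 598.
Multiply: 82 · 697048 · 598 = 34180445728.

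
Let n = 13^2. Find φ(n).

φ(169) = 169 · (1 − 1/13)
       = 169 · 12/13 = 156.

156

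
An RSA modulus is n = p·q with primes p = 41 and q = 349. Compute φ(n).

13920

For distinct primes, φ(pq) = (p−1)(q−1) = 40 × 348 = 13920.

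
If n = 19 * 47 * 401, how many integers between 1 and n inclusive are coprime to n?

φ(358093) = 358093 · (1 − 1/19) · (1 − 1/47) · (1 − 1/401)
       = 358093 · 331200/358093 = 331200.

331200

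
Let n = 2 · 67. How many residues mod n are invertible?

66

φ(2) = 2 − 1 = 1.
φ(67) = 67 − 1 = 66.
Multiply: 1 · 66 = 66.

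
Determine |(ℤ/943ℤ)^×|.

943 = 23 · 41.
φ(23) = 23 − 1 = 22.
φ(41) = 41 − 1 = 40.
φ(943) = 22 × 40 = 880.

880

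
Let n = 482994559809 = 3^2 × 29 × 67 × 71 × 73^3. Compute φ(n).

297803278080

φ(482994559809) = 482994559809 · (1 − 1/3) · (1 − 1/29) · (1 − 1/67) · (1 − 1/71) · (1 − 1/73)
       = 482994559809 · 18627840/30211707 = 297803278080.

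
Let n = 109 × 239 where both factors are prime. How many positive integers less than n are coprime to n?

25704

φ(109) = 109 − 1 = 108.
φ(239) = 239 − 1 = 238.
φ(26051) = 108 × 238 = 25704.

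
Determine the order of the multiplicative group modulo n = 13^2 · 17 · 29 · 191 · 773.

10251171840

φ(13^2) = 13^2 − 13^1 = 169 − 13 = 156.
φ(17) = 17 − 1 = 16.
φ(29) = 29 − 1 = 28.
φ(191) = 191 − 1 = 190.
φ(773) = 773 − 1 = 772.
Since φ is multiplicative, φ(12301171831) = 156 · 16 · 28 · 190 · 772 = 10251171840.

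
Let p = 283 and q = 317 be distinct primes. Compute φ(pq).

89112

φ(283) = 283 − 1 = 282.
φ(317) = 317 − 1 = 316.
Since φ is multiplicative, φ(89711) = 282 · 316 = 89112.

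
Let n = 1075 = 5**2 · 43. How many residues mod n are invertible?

840

φ(5^2) = 5^2 − 5^1 = 25 − 5 = 20.
φ(43) = 43 − 1 = 42.
φ(1075) = 20 × 42 = 840.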